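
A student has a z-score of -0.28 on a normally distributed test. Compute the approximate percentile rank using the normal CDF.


CDF(z) = 0.5 * (1 + erf(z/sqrt(2)))
erf(-0.198) = -0.2205
CDF = 0.3897
Percentile rank = 0.3897 * 100 = 38.97

38.97


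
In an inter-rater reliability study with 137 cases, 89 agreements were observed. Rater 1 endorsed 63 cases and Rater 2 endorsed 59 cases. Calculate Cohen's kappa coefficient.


P_o = 89/137 = 0.649635
P_e = (63*59 + 74*78) / 18769 = 0.505568
kappa = (P_o - P_e) / (1 - P_e)
kappa = (0.649635 - 0.505568) / (1 - 0.505568)
kappa = 0.2914

0.2914


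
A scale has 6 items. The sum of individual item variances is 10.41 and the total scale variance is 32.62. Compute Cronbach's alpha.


alpha = (k/(k-1)) * (1 - sum(si^2)/s_total^2)
= (6/5) * (1 - 10.41/32.62)
alpha = 0.817

0.817


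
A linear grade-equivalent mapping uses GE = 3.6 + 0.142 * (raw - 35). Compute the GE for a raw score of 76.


raw - median = 76 - 35 = 41
slope * diff = 0.142 * 41 = 5.822
GE = 3.6 + 5.822
GE = 9.422

9.422


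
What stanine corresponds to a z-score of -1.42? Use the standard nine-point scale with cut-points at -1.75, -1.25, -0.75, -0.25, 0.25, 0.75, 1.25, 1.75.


Stanine boundaries: [-1.75, -1.25, -0.75, -0.25, 0.25, 0.75, 1.25, 1.75]
z = -1.42
Check each boundary:
  z >= -1.75 -> could be stanine 2
  z < -1.25
  z < -0.75
  z < -0.25
  z < 0.25
  z < 0.75
  z < 1.25
  z < 1.75
Highest qualifying boundary gives stanine = 2

2


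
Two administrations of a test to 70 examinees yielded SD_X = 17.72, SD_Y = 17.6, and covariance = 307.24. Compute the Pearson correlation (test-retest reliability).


r = cov(X,Y) / (SD_X * SD_Y)
r = 307.24 / (17.72 * 17.6)
r = 307.24 / 311.872
r = 0.9851

0.9851


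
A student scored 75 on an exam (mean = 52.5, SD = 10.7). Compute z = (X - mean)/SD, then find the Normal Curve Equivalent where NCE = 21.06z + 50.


z = (X - mean) / SD = (75 - 52.5) / 10.7
z = 22.5 / 10.7
z = 2.1028
NCE = NCE = 21.06z + 50
Carry z at full precision (z = 22.5 / 10.7) into the conversion:
NCE = 21.06 * (22.5 / 10.7) + 50 = 473.85 / 10.7 + 50
NCE = 44.285 + 50
NCE = 94.285

94.285


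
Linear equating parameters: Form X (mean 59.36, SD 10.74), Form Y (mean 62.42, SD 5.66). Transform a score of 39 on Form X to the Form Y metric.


slope = SD_Y / SD_X = 5.66 / 10.74 ~ 0.527
intercept = mean_Y - slope * mean_X = 62.42 - (5.66 / 10.74) * 59.36 ~ 31.1372
Y = slope * X + intercept. To avoid rounding drift from the rounded slope/intercept, evaluate the equivalent form Y = mean_Y + SD_Y * (X - mean_X) / SD_X at full precision:
Y = 62.42 + 5.66 * (39 - 59.36) / 10.74
Y = 62.42 - 5.66 * 20.36 / 10.74
Y = 62.42 - 115.2376 / 10.74
Y = 62.42 - 10.7298
Y = 51.6902

51.6902


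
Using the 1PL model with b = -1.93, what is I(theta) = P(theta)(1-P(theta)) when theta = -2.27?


P = 1/(1+exp(-(-2.27--1.93))) = 0.4158
I = P*(1-P) = 0.4158 * 0.5842
I = 0.2429

0.2429


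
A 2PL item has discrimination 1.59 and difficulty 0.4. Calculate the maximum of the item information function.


For 2PL, max info at theta = b = 0.4
I_max = a^2 / 4 = 1.59^2 / 4
= 2.5281 / 4
I_max = 0.632

0.632


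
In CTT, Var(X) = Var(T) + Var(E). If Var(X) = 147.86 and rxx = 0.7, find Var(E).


var_true = rxx * var_obs = 0.7 * 147.86 = 103.502
var_error = var_obs - var_true
var_error = 147.86 - 103.502
var_error = 44.358

44.358


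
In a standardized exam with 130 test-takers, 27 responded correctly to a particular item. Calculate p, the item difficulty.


Item difficulty p = number correct / total examinees
p = 27 / 130
p = 0.2077

0.2077


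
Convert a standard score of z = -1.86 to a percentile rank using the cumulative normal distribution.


CDF(z) = 0.5 * (1 + erf(z/sqrt(2)))
erf(-1.3152) = -0.9371
CDF = 0.0314
Percentile rank = 0.0314 * 100 = 3.14

3.14


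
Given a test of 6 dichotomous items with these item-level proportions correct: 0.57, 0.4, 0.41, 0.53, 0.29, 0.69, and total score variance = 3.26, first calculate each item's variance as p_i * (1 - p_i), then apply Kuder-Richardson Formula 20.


For each item, compute p_i * q_i:
  Item 1: 0.57 * 0.43 = 0.2451
  Item 2: 0.4 * 0.6 = 0.24
  Item 3: 0.41 * 0.59 = 0.2419
  Item 4: 0.53 * 0.47 = 0.2491
  Item 5: 0.29 * 0.71 = 0.2059
  Item 6: 0.69 * 0.31 = 0.2139
Sum(p_i * q_i) = 0.2451 + 0.24 + 0.2419 + 0.2491 + 0.2059 + 0.2139 = 1.3959
KR-20 = (k/(k-1)) * (1 - Sum(p_i*q_i) / Var_total)
= (6/5) * (1 - 1.3959/3.26)
= 1.2 * 0.5718
KR-20 = 0.6862

0.6862


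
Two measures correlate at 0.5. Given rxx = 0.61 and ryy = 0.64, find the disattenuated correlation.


r_corrected = rxy / sqrt(rxx * ryy)
= 0.5 / sqrt(0.61 * 0.64)
= 0.5 / sqrt(0.3904)
= 0.5 / 0.62482
r_corrected = 0.8002

0.8002


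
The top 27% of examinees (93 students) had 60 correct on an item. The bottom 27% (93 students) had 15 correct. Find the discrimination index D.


p_upper = 60/93 = 0.6452
p_lower = 15/93 = 0.1613
D = 0.6452 - 0.1613 = 0.4839

0.4839


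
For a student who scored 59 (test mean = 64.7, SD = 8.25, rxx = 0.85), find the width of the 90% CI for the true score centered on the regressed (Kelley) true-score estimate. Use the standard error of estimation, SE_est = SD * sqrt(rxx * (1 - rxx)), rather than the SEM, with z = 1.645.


True score estimate = 0.85*59 + 0.15*64.7 = 59.855
SE_est = SD * sqrt(rxx * (1 - rxx)) = 8.25 * sqrt(0.85 * 0.15) = 8.25 * sqrt(0.1275) = 2.945839
CI = T_est +/- z * SE_est, so width = 2 * z * SE_est = 2 * 1.645 * 2.945839
Width = 9.6918

9.6918


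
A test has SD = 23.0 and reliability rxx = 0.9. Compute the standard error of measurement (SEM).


SEM = SD * sqrt(1 - rxx)
SEM = 23.0 * sqrt(1 - 0.9)
SEM = 23.0 * sqrt(0.1) = 23.0 * 0.316228
SEM = 7.2732

7.2732


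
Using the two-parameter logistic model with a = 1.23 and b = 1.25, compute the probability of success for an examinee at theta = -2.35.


a*(theta - b) = 1.23 * (-2.35 - 1.25) = -4.428
exp(--4.428) = 83.7637
P = 1 / (1 + 83.7637)
P = 0.0118

0.0118


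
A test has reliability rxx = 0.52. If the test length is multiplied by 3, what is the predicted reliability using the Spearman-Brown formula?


r_new = (n * rxx) / (1 + (n-1) * rxx)
r_new = (3 * 0.52) / (1 + 2 * 0.52)
r_new = 1.56 / 2.04
r_new = 0.7647

0.7647


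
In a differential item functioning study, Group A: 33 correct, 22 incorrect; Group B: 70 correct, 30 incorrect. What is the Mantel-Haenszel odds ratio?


Odds_A = 33/22 = 1.5
Odds_B = 70/30 = 2.3333
OR = Odds_A / Odds_B = 1.5 / 2.3333
Exactly, OR = (33 * 30) / (22 * 70) = 990 / 1540
OR = 0.6429

0.6429


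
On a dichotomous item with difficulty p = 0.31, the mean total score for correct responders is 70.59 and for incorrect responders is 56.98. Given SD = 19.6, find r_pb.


q = 1 - p = 0.69
rpb = ((M1 - M0) / SD) * sqrt(p * q)
rpb = ((70.59 - 56.98) / 19.6) * sqrt(0.31 * 0.69)
rpb = 0.3211

0.3211


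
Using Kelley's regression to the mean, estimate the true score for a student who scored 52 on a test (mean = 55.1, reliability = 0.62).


T_est = rxx * X + (1 - rxx) * mean
T_est = 0.62 * 52 + 0.38 * 55.1
T_est = 32.24 + 20.938
T_est = 53.178

53.178


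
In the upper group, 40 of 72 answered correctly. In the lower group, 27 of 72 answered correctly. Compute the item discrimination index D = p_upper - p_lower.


p_upper = 40/72 = 0.5556
p_lower = 27/72 = 0.375
D = 0.5556 - 0.375 = 0.1806

0.1806


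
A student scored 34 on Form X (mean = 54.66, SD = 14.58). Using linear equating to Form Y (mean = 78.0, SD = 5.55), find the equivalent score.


slope = SD_Y / SD_X = 5.55 / 14.58 ~ 0.3807
intercept = mean_Y - slope * mean_X = 78.0 - (5.55 / 14.58) * 54.66 ~ 57.1932
Y = slope * X + intercept. To avoid rounding drift from the rounded slope/intercept, evaluate the equivalent form Y = mean_Y + SD_Y * (X - mean_X) / SD_X at full precision:
Y = 78.0 + 5.55 * (34 - 54.66) / 14.58
Y = 78.0 - 5.55 * 20.66 / 14.58
Y = 78.0 - 114.663 / 14.58
Y = 78.0 - 7.8644
Y = 70.1356

70.1356


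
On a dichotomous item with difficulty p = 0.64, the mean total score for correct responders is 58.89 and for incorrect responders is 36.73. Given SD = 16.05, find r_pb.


q = 1 - p = 0.36
rpb = ((M1 - M0) / SD) * sqrt(p * q)
rpb = ((58.89 - 36.73) / 16.05) * sqrt(0.64 * 0.36)
rpb = 0.6627

0.6627


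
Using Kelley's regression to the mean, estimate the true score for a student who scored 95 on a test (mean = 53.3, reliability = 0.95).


T_est = rxx * X + (1 - rxx) * mean
T_est = 0.95 * 95 + 0.05 * 53.3
T_est = 90.25 + 2.665
T_est = 92.915

92.915


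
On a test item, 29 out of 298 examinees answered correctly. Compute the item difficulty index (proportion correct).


Item difficulty p = number correct / total examinees
p = 29 / 298
p = 0.0973

0.0973


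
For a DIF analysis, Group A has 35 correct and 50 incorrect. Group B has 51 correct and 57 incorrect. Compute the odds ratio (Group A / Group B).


Odds_A = 35/50 = 0.7
Odds_B = 51/57 = 0.8947
OR = Odds_A / Odds_B = 0.7 / 0.8947
Exactly, OR = (35 * 57) / (50 * 51) = 1995 / 2550
OR = 0.7824

0.7824


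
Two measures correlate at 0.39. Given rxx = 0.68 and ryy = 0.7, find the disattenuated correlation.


r_corrected = rxy / sqrt(rxx * ryy)
= 0.39 / sqrt(0.68 * 0.7)
= 0.39 / sqrt(0.476)
= 0.39 / 0.689928
r_corrected = 0.5653

0.5653


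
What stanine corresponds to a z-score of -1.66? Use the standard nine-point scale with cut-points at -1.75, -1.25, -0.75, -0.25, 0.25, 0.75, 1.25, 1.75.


Stanine boundaries: [-1.75, -1.25, -0.75, -0.25, 0.25, 0.75, 1.25, 1.75]
z = -1.66
Check each boundary:
  z >= -1.75 -> could be stanine 2
  z < -1.25
  z < -0.75
  z < -0.25
  z < 0.25
  z < 0.75
  z < 1.25
  z < 1.75
Highest qualifying boundary gives stanine = 2

2


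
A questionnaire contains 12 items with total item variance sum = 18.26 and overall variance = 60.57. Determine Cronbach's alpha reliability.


alpha = (k/(k-1)) * (1 - sum(si^2)/s_total^2)
= (12/11) * (1 - 18.26/60.57)
alpha = 0.762

0.762


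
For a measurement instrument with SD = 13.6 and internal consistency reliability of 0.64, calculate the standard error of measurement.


SEM = SD * sqrt(1 - rxx)
SEM = 13.6 * sqrt(1 - 0.64)
SEM = 13.6 * sqrt(0.36) = 13.6 * 0.6
SEM = 8.16

8.16


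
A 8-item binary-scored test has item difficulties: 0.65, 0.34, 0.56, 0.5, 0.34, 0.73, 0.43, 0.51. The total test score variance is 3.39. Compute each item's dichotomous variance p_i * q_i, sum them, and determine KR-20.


For each item, compute p_i * q_i:
  Item 1: 0.65 * 0.35 = 0.2275
  Item 2: 0.34 * 0.66 = 0.2244
  Item 3: 0.56 * 0.44 = 0.2464
  Item 4: 0.5 * 0.5 = 0.25
  Item 5: 0.34 * 0.66 = 0.2244
  Item 6: 0.73 * 0.27 = 0.1971
  Item 7: 0.43 * 0.57 = 0.2451
  Item 8: 0.51 * 0.49 = 0.2499
Sum(p_i * q_i) = 0.2275 + 0.2244 + 0.2464 + 0.25 + 0.2244 + 0.1971 + 0.2451 + 0.2499 = 1.8648
KR-20 = (k/(k-1)) * (1 - Sum(p_i*q_i) / Var_total)
= (8/7) * (1 - 1.8648/3.39)
= 1.1429 * 0.4499
KR-20 = 0.5142

0.5142


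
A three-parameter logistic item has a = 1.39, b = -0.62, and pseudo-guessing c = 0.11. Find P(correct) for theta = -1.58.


logit = 1.39*(-1.58 - -0.62) = -1.3344
P* = 1/(1 + exp(--1.3344)) = 0.2084
P = 0.11 + (1 - 0.11) * 0.2084
P = 0.2955

0.2955


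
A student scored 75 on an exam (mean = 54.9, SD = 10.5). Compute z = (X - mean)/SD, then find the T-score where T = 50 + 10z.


z = (X - mean) / SD = (75 - 54.9) / 10.5
z = 20.1 / 10.5
z = 1.9143
T-score = T = 50 + 10z
Carry z at full precision (z = 20.1 / 10.5) into the conversion:
T-score = 50 + 10 * (20.1 / 10.5) = 50 + 201 / 10.5
T-score = 50 + 19.1429
T-score = 69.1429

69.1429


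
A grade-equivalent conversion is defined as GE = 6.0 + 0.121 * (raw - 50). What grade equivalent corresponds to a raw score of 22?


raw - median = 22 - 50 = -28
slope * diff = 0.121 * -28 = -3.388
GE = 6.0 + -3.388
GE = 2.612

2.612


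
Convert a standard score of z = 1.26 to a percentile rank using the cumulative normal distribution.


CDF(z) = 0.5 * (1 + erf(z/sqrt(2)))
erf(0.891) = 0.7923
CDF = 0.8962
Percentile rank = 0.8962 * 100 = 89.62

89.62


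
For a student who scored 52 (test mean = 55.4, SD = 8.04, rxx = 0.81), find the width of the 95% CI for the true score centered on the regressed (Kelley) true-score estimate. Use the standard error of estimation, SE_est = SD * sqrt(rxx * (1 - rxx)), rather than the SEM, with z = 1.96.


True score estimate = 0.81*52 + 0.19*55.4 = 52.646
SE_est = SD * sqrt(rxx * (1 - rxx)) = 8.04 * sqrt(0.81 * 0.19) = 8.04 * sqrt(0.1539) = 3.154099
CI = T_est +/- z * SE_est, so width = 2 * z * SE_est = 2 * 1.96 * 3.154099
Width = 12.3641

12.3641


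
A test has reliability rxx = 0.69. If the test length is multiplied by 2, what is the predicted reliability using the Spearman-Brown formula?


r_new = (n * rxx) / (1 + (n-1) * rxx)
r_new = (2 * 0.69) / (1 + 1 * 0.69)
r_new = 1.38 / 1.69
r_new = 0.8166

0.8166


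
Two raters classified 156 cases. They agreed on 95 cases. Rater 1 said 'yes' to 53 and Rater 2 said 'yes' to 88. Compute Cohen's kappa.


P_o = 95/156 = 0.608974
P_e = (53*88 + 103*68) / 24336 = 0.479454
kappa = (P_o - P_e) / (1 - P_e)
kappa = (0.608974 - 0.479454) / (1 - 0.479454)
kappa = 0.2488

0.2488


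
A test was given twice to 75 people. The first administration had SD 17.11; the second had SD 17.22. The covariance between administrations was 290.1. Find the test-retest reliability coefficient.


r = cov(X,Y) / (SD_X * SD_Y)
r = 290.1 / (17.11 * 17.22)
r = 290.1 / 294.6342
r = 0.9846

0.9846


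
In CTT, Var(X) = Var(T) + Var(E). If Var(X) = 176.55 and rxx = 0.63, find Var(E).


var_true = rxx * var_obs = 0.63 * 176.55 = 111.2265
var_error = var_obs - var_true
var_error = 176.55 - 111.2265
var_error = 65.3235

65.3235


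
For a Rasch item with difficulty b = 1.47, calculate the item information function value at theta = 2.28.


P = 1/(1+exp(-(2.28-1.47))) = 0.6921
I = P*(1-P) = 0.6921 * 0.3079
I = 0.2131

0.2131


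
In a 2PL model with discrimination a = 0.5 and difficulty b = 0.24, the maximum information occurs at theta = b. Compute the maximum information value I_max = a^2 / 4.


For 2PL, max info at theta = b = 0.24
I_max = a^2 / 4 = 0.5^2 / 4
= 0.25 / 4
I_max = 0.0625

0.0625


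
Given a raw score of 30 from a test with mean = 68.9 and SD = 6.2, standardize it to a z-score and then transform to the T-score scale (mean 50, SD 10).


z = (X - mean) / SD = (30 - 68.9) / 6.2
z = -38.9 / 6.2
z = -6.2742
T-score = T = 50 + 10z
Carry z at full precision (z = -38.9 / 6.2) into the conversion:
T-score = 50 + 10 * (-38.9 / 6.2) = 50 + -389 / 6.2
T-score = 50 + -62.7419
T-score = -12.7419

-12.7419


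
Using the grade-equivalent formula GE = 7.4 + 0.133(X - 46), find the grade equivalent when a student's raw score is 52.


raw - median = 52 - 46 = 6
slope * diff = 0.133 * 6 = 0.798
GE = 7.4 + 0.798
GE = 8.198

8.198


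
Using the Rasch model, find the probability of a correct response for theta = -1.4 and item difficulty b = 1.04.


theta - b = -1.4 - 1.04 = -2.44
exp(-(theta - b)) = exp(2.44) = 11.473
P = 1 / (1 + 11.473)
P = 0.0802

0.0802


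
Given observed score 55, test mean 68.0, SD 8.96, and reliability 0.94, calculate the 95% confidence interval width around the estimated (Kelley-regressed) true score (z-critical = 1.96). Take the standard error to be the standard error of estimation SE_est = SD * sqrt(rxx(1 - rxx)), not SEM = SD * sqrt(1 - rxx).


True score estimate = 0.94*55 + 0.06*68.0 = 55.78
SE_est = SD * sqrt(rxx * (1 - rxx)) = 8.96 * sqrt(0.94 * 0.06) = 8.96 * sqrt(0.0564) = 2.127882
CI = T_est +/- z * SE_est, so width = 2 * z * SE_est = 2 * 1.96 * 2.127882
Width = 8.3413

8.3413


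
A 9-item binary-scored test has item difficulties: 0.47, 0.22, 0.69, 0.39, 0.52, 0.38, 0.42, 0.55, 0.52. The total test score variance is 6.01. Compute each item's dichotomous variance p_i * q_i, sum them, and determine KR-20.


For each item, compute p_i * q_i:
  Item 1: 0.47 * 0.53 = 0.2491
  Item 2: 0.22 * 0.78 = 0.1716
  Item 3: 0.69 * 0.31 = 0.2139
  Item 4: 0.39 * 0.61 = 0.2379
  Item 5: 0.52 * 0.48 = 0.2496
  Item 6: 0.38 * 0.62 = 0.2356
  Item 7: 0.42 * 0.58 = 0.2436
  Item 8: 0.55 * 0.45 = 0.2475
  Item 9: 0.52 * 0.48 = 0.2496
Sum(p_i * q_i) = 0.2491 + 0.1716 + 0.2139 + 0.2379 + 0.2496 + 0.2356 + 0.2436 + 0.2475 + 0.2496 = 2.0984
KR-20 = (k/(k-1)) * (1 - Sum(p_i*q_i) / Var_total)
= (9/8) * (1 - 2.0984/6.01)
= 1.125 * 0.6508
KR-20 = 0.7322

0.7322


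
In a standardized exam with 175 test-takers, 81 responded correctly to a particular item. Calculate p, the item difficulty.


Item difficulty p = number correct / total examinees
p = 81 / 175
p = 0.4629

0.4629


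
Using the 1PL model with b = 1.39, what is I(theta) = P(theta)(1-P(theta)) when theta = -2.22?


P = 1/(1+exp(-(-2.22-1.39))) = 0.0263
I = P*(1-P) = 0.0263 * 0.9737
I = 0.0256

0.0256


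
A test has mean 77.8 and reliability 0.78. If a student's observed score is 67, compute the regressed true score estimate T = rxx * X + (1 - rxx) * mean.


T_est = rxx * X + (1 - rxx) * mean
T_est = 0.78 * 67 + 0.22 * 77.8
T_est = 52.26 + 17.116
T_est = 69.376

69.376


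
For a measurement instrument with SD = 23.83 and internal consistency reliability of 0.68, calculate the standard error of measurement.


SEM = SD * sqrt(1 - rxx)
SEM = 23.83 * sqrt(1 - 0.68)
SEM = 23.83 * sqrt(0.32) = 23.83 * 0.565685
SEM = 13.4803

13.4803


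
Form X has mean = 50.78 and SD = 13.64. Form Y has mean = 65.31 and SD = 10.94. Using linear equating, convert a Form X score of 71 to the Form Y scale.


slope = SD_Y / SD_X = 10.94 / 13.64 ~ 0.8021
intercept = mean_Y - slope * mean_X = 65.31 - (10.94 / 13.64) * 50.78 ~ 24.5818
Y = slope * X + intercept. To avoid rounding drift from the rounded slope/intercept, evaluate the equivalent form Y = mean_Y + SD_Y * (X - mean_X) / SD_X at full precision:
Y = 65.31 + 10.94 * (71 - 50.78) / 13.64
Y = 65.31 + 10.94 * 20.22 / 13.64
Y = 65.31 + 221.2068 / 13.64
Y = 65.31 + 16.2175
Y = 81.5275

81.5275


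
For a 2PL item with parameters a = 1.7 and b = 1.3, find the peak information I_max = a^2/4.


For 2PL, max info at theta = b = 1.3
I_max = a^2 / 4 = 1.7^2 / 4
= 2.89 / 4
I_max = 0.7225

0.7225


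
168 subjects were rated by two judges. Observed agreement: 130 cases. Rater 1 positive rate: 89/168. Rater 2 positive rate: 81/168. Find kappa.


P_o = 130/168 = 0.77381
P_e = (89*81 + 79*87) / 28224 = 0.498937
kappa = (P_o - P_e) / (1 - P_e)
kappa = (0.77381 - 0.498937) / (1 - 0.498937)
kappa = 0.5486

0.5486


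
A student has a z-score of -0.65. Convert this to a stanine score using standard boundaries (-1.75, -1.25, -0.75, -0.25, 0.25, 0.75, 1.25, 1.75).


Stanine boundaries: [-1.75, -1.25, -0.75, -0.25, 0.25, 0.75, 1.25, 1.75]
z = -0.65
Check each boundary:
  z >= -1.75 -> could be stanine 2
  z >= -1.25 -> could be stanine 3
  z >= -0.75 -> could be stanine 4
  z < -0.25
  z < 0.25
  z < 0.75
  z < 1.25
  z < 1.75
Highest qualifying boundary gives stanine = 4

4


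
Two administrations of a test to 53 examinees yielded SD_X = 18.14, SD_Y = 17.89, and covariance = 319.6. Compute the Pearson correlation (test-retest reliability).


r = cov(X,Y) / (SD_X * SD_Y)
r = 319.6 / (18.14 * 17.89)
r = 319.6 / 324.5246
r = 0.9848

0.9848


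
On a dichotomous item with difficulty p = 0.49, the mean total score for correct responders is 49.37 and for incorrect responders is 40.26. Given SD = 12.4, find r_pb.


q = 1 - p = 0.51
rpb = ((M1 - M0) / SD) * sqrt(p * q)
rpb = ((49.37 - 40.26) / 12.4) * sqrt(0.49 * 0.51)
rpb = 0.3673

0.3673


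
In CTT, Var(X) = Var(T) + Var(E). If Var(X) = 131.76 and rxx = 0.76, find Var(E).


var_true = rxx * var_obs = 0.76 * 131.76 = 100.1376
var_error = var_obs - var_true
var_error = 131.76 - 100.1376
var_error = 31.6224

31.6224


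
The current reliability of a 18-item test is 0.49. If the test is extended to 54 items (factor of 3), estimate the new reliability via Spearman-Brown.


r_new = (n * rxx) / (1 + (n-1) * rxx)
r_new = (3 * 0.49) / (1 + 2 * 0.49)
r_new = 1.47 / 1.98
r_new = 0.7424

0.7424


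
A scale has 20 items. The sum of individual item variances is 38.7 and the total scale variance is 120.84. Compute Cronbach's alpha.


alpha = (k/(k-1)) * (1 - sum(si^2)/s_total^2)
= (20/19) * (1 - 38.7/120.84)
alpha = 0.7155

0.7155


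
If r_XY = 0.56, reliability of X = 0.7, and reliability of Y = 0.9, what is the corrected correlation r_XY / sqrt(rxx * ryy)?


r_corrected = rxy / sqrt(rxx * ryy)
= 0.56 / sqrt(0.7 * 0.9)
= 0.56 / sqrt(0.63)
= 0.56 / 0.793725
r_corrected = 0.7055

0.7055


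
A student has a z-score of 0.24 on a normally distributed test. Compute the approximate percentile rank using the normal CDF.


CDF(z) = 0.5 * (1 + erf(z/sqrt(2)))
erf(0.1697) = 0.1897
CDF = 0.5948
Percentile rank = 0.5948 * 100 = 59.48

59.48


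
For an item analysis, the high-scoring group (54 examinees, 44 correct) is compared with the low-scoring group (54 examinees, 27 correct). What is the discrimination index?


p_upper = 44/54 = 0.8148
p_lower = 27/54 = 0.5
D = 0.8148 - 0.5 = 0.3148

0.3148


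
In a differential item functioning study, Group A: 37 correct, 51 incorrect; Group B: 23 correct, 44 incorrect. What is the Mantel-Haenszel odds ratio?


Odds_A = 37/51 = 0.7255
Odds_B = 23/44 = 0.5227
OR = Odds_A / Odds_B = 0.7255 / 0.5227
Exactly, OR = (37 * 44) / (51 * 23) = 1628 / 1173
OR = 1.3879

1.3879


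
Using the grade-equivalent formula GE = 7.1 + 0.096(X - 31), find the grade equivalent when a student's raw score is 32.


raw - median = 32 - 31 = 1
slope * diff = 0.096 * 1 = 0.096
GE = 7.1 + 0.096
GE = 7.196

7.196


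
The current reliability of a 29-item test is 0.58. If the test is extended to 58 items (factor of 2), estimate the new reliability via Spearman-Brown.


r_new = (n * rxx) / (1 + (n-1) * rxx)
r_new = (2 * 0.58) / (1 + 1 * 0.58)
r_new = 1.16 / 1.58
r_new = 0.7342

0.7342


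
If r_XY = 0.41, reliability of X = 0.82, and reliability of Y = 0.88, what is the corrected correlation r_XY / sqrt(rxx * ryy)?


r_corrected = rxy / sqrt(rxx * ryy)
= 0.41 / sqrt(0.82 * 0.88)
= 0.41 / sqrt(0.7216)
= 0.41 / 0.84947
r_corrected = 0.4827

0.4827


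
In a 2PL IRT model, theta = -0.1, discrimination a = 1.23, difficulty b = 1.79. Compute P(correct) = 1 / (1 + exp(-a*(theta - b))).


a*(theta - b) = 1.23 * (-0.1 - 1.79) = -2.3247
exp(--2.3247) = 10.2236
P = 1 / (1 + 10.2236)
P = 0.0891

0.0891


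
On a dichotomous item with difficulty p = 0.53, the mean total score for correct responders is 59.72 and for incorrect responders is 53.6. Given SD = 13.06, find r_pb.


q = 1 - p = 0.47
rpb = ((M1 - M0) / SD) * sqrt(p * q)
rpb = ((59.72 - 53.6) / 13.06) * sqrt(0.53 * 0.47)
rpb = 0.2339

0.2339


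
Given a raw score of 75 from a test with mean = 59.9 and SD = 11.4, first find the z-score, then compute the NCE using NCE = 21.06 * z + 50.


z = (X - mean) / SD = (75 - 59.9) / 11.4
z = 15.1 / 11.4
z = 1.3246
NCE = NCE = 21.06z + 50
Carry z at full precision (z = 15.1 / 11.4) into the conversion:
NCE = 21.06 * (15.1 / 11.4) + 50 = 318.006 / 11.4 + 50
NCE = 27.8953 + 50
NCE = 77.8953

77.8953


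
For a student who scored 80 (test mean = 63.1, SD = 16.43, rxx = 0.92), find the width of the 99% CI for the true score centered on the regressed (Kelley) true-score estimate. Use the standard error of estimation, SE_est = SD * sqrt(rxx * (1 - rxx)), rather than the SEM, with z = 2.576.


True score estimate = 0.92*80 + 0.08*63.1 = 78.648
SE_est = SD * sqrt(rxx * (1 - rxx)) = 16.43 * sqrt(0.92 * 0.08) = 16.43 * sqrt(0.0736) = 4.457347
CI = T_est +/- z * SE_est, so width = 2 * z * SE_est = 2 * 2.576 * 4.457347
Width = 22.9643

22.9643


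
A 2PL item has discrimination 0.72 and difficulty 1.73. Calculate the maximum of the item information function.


For 2PL, max info at theta = b = 1.73
I_max = a^2 / 4 = 0.72^2 / 4
= 0.5184 / 4
I_max = 0.1296

0.1296


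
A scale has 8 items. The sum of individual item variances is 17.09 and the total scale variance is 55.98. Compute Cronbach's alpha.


alpha = (k/(k-1)) * (1 - sum(si^2)/s_total^2)
= (8/7) * (1 - 17.09/55.98)
alpha = 0.794

0.794


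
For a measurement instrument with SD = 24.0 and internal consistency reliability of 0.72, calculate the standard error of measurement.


SEM = SD * sqrt(1 - rxx)
SEM = 24.0 * sqrt(1 - 0.72)
SEM = 24.0 * sqrt(0.28) = 24.0 * 0.52915
SEM = 12.6996

12.6996


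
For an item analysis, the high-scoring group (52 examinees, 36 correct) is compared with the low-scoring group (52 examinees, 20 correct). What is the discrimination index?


p_upper = 36/52 = 0.6923
p_lower = 20/52 = 0.3846
D = 0.6923 - 0.3846 = 0.3077

0.3077


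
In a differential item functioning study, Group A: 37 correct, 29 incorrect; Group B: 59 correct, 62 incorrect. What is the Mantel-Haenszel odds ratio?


Odds_A = 37/29 = 1.2759
Odds_B = 59/62 = 0.9516
OR = Odds_A / Odds_B = 1.2759 / 0.9516
Exactly, OR = (37 * 62) / (29 * 59) = 2294 / 1711
OR = 1.3407

1.3407


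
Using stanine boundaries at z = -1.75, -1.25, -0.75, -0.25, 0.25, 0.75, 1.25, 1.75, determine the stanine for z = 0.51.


Stanine boundaries: [-1.75, -1.25, -0.75, -0.25, 0.25, 0.75, 1.25, 1.75]
z = 0.51
Check each boundary:
  z >= -1.75 -> could be stanine 2
  z >= -1.25 -> could be stanine 3
  z >= -0.75 -> could be stanine 4
  z >= -0.25 -> could be stanine 5
  z >= 0.25 -> could be stanine 6
  z < 0.75
  z < 1.25
  z < 1.75
Highest qualifying boundary gives stanine = 6

6


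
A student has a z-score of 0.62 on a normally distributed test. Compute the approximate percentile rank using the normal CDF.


CDF(z) = 0.5 * (1 + erf(z/sqrt(2)))
erf(0.4384) = 0.4647
CDF = 0.7324
Percentile rank = 0.7324 * 100 = 73.24

73.24


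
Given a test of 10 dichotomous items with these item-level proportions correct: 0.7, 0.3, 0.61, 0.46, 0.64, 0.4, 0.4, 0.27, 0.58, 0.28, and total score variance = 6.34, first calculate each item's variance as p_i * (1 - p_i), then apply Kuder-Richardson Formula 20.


For each item, compute p_i * q_i:
  Item 1: 0.7 * 0.3 = 0.21
  Item 2: 0.3 * 0.7 = 0.21
  Item 3: 0.61 * 0.39 = 0.2379
  Item 4: 0.46 * 0.54 = 0.2484
  Item 5: 0.64 * 0.36 = 0.2304
  Item 6: 0.4 * 0.6 = 0.24
  Item 7: 0.4 * 0.6 = 0.24
  Item 8: 0.27 * 0.73 = 0.1971
  Item 9: 0.58 * 0.42 = 0.2436
  Item 10: 0.28 * 0.72 = 0.2016
Sum(p_i * q_i) = 0.21 + 0.21 + 0.2379 + 0.2484 + 0.2304 + 0.24 + 0.24 + 0.1971 + 0.2436 + 0.2016 = 2.259
KR-20 = (k/(k-1)) * (1 - Sum(p_i*q_i) / Var_total)
= (10/9) * (1 - 2.259/6.34)
= 1.1111 * 0.6437
KR-20 = 0.7152

0.7152


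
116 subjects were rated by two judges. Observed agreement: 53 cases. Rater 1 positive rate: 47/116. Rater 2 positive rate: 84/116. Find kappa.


P_o = 53/116 = 0.456897
P_e = (47*84 + 69*32) / 13456 = 0.457491
kappa = (P_o - P_e) / (1 - P_e)
kappa = (0.456897 - 0.457491) / (1 - 0.457491)
kappa = -0.0011

-0.0011


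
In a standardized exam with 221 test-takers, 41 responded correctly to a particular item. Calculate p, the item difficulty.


Item difficulty p = number correct / total examinees
p = 41 / 221
p = 0.1855

0.1855


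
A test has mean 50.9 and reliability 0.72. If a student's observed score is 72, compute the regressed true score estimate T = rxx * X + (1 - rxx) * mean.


T_est = rxx * X + (1 - rxx) * mean
T_est = 0.72 * 72 + 0.28 * 50.9
T_est = 51.84 + 14.252
T_est = 66.092

66.092


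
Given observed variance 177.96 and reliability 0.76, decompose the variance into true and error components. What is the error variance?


var_true = rxx * var_obs = 0.76 * 177.96 = 135.2496
var_error = var_obs - var_true
var_error = 177.96 - 135.2496
var_error = 42.7104

42.7104


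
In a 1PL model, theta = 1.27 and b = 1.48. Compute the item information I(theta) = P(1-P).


P = 1/(1+exp(-(1.27-1.48))) = 0.4477
I = P*(1-P) = 0.4477 * 0.5523
I = 0.2473

0.2473


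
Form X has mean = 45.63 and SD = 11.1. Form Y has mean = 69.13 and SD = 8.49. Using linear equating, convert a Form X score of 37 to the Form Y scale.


slope = SD_Y / SD_X = 8.49 / 11.1 ~ 0.7649
intercept = mean_Y - slope * mean_X = 69.13 - (8.49 / 11.1) * 45.63 ~ 34.2292
Y = slope * X + intercept. To avoid rounding drift from the rounded slope/intercept, evaluate the equivalent form Y = mean_Y + SD_Y * (X - mean_X) / SD_X at full precision:
Y = 69.13 + 8.49 * (37 - 45.63) / 11.1
Y = 69.13 - 8.49 * 8.63 / 11.1
Y = 69.13 - 73.2687 / 11.1
Y = 69.13 - 6.6008
Y = 62.5292

62.5292


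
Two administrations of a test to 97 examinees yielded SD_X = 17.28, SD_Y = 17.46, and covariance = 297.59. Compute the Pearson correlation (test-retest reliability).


r = cov(X,Y) / (SD_X * SD_Y)
r = 297.59 / (17.28 * 17.46)
r = 297.59 / 301.7088
r = 0.9863

0.9863


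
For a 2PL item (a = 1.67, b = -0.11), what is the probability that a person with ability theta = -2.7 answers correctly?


a*(theta - b) = 1.67 * (-2.7 - -0.11) = -4.3253
exp(--4.3253) = 75.5882
P = 1 / (1 + 75.5882)
P = 0.0131

0.0131


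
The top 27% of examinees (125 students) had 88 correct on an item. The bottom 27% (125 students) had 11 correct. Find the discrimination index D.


p_upper = 88/125 = 0.704
p_lower = 11/125 = 0.088
D = 0.704 - 0.088 = 0.616

0.616


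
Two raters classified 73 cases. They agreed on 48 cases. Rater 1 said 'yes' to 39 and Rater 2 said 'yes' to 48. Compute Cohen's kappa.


P_o = 48/73 = 0.657534
P_e = (39*48 + 34*25) / 5329 = 0.51079
kappa = (P_o - P_e) / (1 - P_e)
kappa = (0.657534 - 0.51079) / (1 - 0.51079)
kappa = 0.3

0.3


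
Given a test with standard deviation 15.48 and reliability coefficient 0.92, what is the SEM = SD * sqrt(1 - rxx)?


SEM = SD * sqrt(1 - rxx)
SEM = 15.48 * sqrt(1 - 0.92)
SEM = 15.48 * sqrt(0.08) = 15.48 * 0.282843
SEM = 4.3784

4.3784


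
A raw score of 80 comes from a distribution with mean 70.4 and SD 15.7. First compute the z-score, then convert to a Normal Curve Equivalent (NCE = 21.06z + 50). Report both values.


z = (X - mean) / SD = (80 - 70.4) / 15.7
z = 9.6 / 15.7
z = 0.6115
NCE = NCE = 21.06z + 50
Carry z at full precision (z = 9.6 / 15.7) into the conversion:
NCE = 21.06 * (9.6 / 15.7) + 50 = 202.176 / 15.7 + 50
NCE = 12.8775 + 50
NCE = 62.8775

62.8775


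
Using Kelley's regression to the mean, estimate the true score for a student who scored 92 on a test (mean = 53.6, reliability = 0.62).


T_est = rxx * X + (1 - rxx) * mean
T_est = 0.62 * 92 + 0.38 * 53.6
T_est = 57.04 + 20.368
T_est = 77.408

77.408


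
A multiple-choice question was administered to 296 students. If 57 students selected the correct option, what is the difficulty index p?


Item difficulty p = number correct / total examinees
p = 57 / 296
p = 0.1926

0.1926


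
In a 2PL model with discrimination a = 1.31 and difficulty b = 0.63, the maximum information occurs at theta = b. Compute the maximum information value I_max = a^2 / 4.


For 2PL, max info at theta = b = 0.63
I_max = a^2 / 4 = 1.31^2 / 4
= 1.7161 / 4
I_max = 0.429

0.429


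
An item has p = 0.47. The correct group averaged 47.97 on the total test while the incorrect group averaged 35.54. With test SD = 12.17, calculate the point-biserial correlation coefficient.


q = 1 - p = 0.53
rpb = ((M1 - M0) / SD) * sqrt(p * q)
rpb = ((47.97 - 35.54) / 12.17) * sqrt(0.47 * 0.53)
rpb = 0.5098

0.5098


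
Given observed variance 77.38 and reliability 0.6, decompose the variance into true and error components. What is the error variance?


var_true = rxx * var_obs = 0.6 * 77.38 = 46.428
var_error = var_obs - var_true
var_error = 77.38 - 46.428
var_error = 30.952

30.952


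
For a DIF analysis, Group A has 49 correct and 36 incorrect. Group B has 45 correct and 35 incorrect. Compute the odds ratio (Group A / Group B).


Odds_A = 49/36 = 1.3611
Odds_B = 45/35 = 1.2857
OR = Odds_A / Odds_B = 1.3611 / 1.2857
Exactly, OR = (49 * 35) / (36 * 45) = 1715 / 1620
OR = 1.0586

1.0586


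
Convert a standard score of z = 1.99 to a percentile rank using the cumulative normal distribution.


CDF(z) = 0.5 * (1 + erf(z/sqrt(2)))
erf(1.4071) = 0.9534
CDF = 0.9767
Percentile rank = 0.9767 * 100 = 97.67

97.67


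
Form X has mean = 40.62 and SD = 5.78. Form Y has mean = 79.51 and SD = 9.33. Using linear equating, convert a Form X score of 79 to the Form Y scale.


slope = SD_Y / SD_X = 9.33 / 5.78 ~ 1.6142
intercept = mean_Y - slope * mean_X = 79.51 - (9.33 / 5.78) * 40.62 ~ 13.9417
Y = slope * X + intercept. To avoid rounding drift from the rounded slope/intercept, evaluate the equivalent form Y = mean_Y + SD_Y * (X - mean_X) / SD_X at full precision:
Y = 79.51 + 9.33 * (79 - 40.62) / 5.78
Y = 79.51 + 9.33 * 38.38 / 5.78
Y = 79.51 + 358.0854 / 5.78
Y = 79.51 + 61.9525
Y = 141.4625

141.4625


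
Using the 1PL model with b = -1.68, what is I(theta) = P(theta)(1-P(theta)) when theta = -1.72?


P = 1/(1+exp(-(-1.72--1.68))) = 0.49
I = P*(1-P) = 0.49 * 0.51
I = 0.2499

0.2499


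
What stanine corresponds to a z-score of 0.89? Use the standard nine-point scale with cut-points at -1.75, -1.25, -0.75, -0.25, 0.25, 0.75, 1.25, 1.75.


Stanine boundaries: [-1.75, -1.25, -0.75, -0.25, 0.25, 0.75, 1.25, 1.75]
z = 0.89
Check each boundary:
  z >= -1.75 -> could be stanine 2
  z >= -1.25 -> could be stanine 3
  z >= -0.75 -> could be stanine 4
  z >= -0.25 -> could be stanine 5
  z >= 0.25 -> could be stanine 6
  z >= 0.75 -> could be stanine 7
  z < 1.25
  z < 1.75
Highest qualifying boundary gives stanine = 7

7


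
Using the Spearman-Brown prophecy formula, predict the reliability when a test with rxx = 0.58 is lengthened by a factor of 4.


r_new = (n * rxx) / (1 + (n-1) * rxx)
r_new = (4 * 0.58) / (1 + 3 * 0.58)
r_new = 2.32 / 2.74
r_new = 0.8467

0.8467


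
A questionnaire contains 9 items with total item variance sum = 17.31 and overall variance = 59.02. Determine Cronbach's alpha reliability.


alpha = (k/(k-1)) * (1 - sum(si^2)/s_total^2)
= (9/8) * (1 - 17.31/59.02)
alpha = 0.795

0.795


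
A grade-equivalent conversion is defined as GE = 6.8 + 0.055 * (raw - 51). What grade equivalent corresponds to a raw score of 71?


raw - median = 71 - 51 = 20
slope * diff = 0.055 * 20 = 1.1
GE = 6.8 + 1.1
GE = 7.9

7.9


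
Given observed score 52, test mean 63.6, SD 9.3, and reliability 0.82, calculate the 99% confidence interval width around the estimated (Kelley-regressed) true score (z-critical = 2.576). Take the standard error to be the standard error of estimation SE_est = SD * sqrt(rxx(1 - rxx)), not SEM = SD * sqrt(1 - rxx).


True score estimate = 0.82*52 + 0.18*63.6 = 54.088
SE_est = SD * sqrt(rxx * (1 - rxx)) = 9.3 * sqrt(0.82 * 0.18) = 9.3 * sqrt(0.1476) = 3.572943
CI = T_est +/- z * SE_est, so width = 2 * z * SE_est = 2 * 2.576 * 3.572943
Width = 18.4078

18.4078


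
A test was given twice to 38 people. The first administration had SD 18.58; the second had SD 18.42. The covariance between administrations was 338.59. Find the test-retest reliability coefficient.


r = cov(X,Y) / (SD_X * SD_Y)
r = 338.59 / (18.58 * 18.42)
r = 338.59 / 342.2436
r = 0.9893

0.9893


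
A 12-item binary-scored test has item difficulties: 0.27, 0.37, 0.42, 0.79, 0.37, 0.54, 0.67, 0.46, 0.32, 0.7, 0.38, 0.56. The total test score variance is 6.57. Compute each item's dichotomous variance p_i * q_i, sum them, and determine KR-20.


For each item, compute p_i * q_i:
  Item 1: 0.27 * 0.73 = 0.1971
  Item 2: 0.37 * 0.63 = 0.2331
  Item 3: 0.42 * 0.58 = 0.2436
  Item 4: 0.79 * 0.21 = 0.1659
  Item 5: 0.37 * 0.63 = 0.2331
  Item 6: 0.54 * 0.46 = 0.2484
  Item 7: 0.67 * 0.33 = 0.2211
  Item 8: 0.46 * 0.54 = 0.2484
  Item 9: 0.32 * 0.68 = 0.2176
  Item 10: 0.7 * 0.3 = 0.21
  Item 11: 0.38 * 0.62 = 0.2356
  Item 12: 0.56 * 0.44 = 0.2464
Sum(p_i * q_i) = 0.1971 + 0.2331 + 0.2436 + 0.1659 + 0.2331 + 0.2484 + 0.2211 + 0.2484 + 0.2176 + 0.21 + 0.2356 + 0.2464 = 2.7003
KR-20 = (k/(k-1)) * (1 - Sum(p_i*q_i) / Var_total)
= (12/11) * (1 - 2.7003/6.57)
= 1.0909 * 0.589
KR-20 = 0.6425

0.6425


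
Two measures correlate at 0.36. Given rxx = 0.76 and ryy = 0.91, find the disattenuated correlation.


r_corrected = rxy / sqrt(rxx * ryy)
= 0.36 / sqrt(0.76 * 0.91)
= 0.36 / sqrt(0.6916)
= 0.36 / 0.831625
r_corrected = 0.4329

0.4329


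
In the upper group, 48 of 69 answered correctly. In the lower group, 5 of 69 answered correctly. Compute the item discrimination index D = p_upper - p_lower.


p_upper = 48/69 = 0.6957
p_lower = 5/69 = 0.0725
D = 0.6957 - 0.0725 = 0.6232

0.6232


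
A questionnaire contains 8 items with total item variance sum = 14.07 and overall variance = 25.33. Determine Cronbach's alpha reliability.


alpha = (k/(k-1)) * (1 - sum(si^2)/s_total^2)
= (8/7) * (1 - 14.07/25.33)
alpha = 0.508

0.508


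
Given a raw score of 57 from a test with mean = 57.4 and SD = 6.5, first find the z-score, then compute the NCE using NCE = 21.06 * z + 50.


z = (X - mean) / SD = (57 - 57.4) / 6.5
z = -0.4 / 6.5
z = -0.0615
NCE = NCE = 21.06z + 50
Carry z at full precision (z = -0.4 / 6.5) into the conversion:
NCE = 21.06 * (-0.4 / 6.5) + 50 = -8.424 / 6.5 + 50
NCE = -1.296 + 50
NCE = 48.704

48.704


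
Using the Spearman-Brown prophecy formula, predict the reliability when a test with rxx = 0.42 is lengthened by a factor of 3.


r_new = (n * rxx) / (1 + (n-1) * rxx)
r_new = (3 * 0.42) / (1 + 2 * 0.42)
r_new = 1.26 / 1.84
r_new = 0.6848

0.6848


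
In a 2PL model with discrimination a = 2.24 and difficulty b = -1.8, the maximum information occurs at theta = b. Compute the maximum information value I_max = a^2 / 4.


For 2PL, max info at theta = b = -1.8
I_max = a^2 / 4 = 2.24^2 / 4
= 5.0176 / 4
I_max = 1.2544

1.2544


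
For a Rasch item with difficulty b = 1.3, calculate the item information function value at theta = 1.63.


P = 1/(1+exp(-(1.63-1.3))) = 0.5818
I = P*(1-P) = 0.5818 * 0.4182
I = 0.2433

0.2433


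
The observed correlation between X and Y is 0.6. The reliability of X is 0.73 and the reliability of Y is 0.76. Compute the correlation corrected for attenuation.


r_corrected = rxy / sqrt(rxx * ryy)
= 0.6 / sqrt(0.73 * 0.76)
= 0.6 / sqrt(0.5548)
= 0.6 / 0.744849
r_corrected = 0.8055

0.8055


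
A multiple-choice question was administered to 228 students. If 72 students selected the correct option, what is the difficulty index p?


Item difficulty p = number correct / total examinees
p = 72 / 228
p = 0.3158

0.3158


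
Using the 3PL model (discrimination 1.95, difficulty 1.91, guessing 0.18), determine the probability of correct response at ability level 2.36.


logit = 1.95*(2.36 - 1.91) = 0.8775
P* = 1/(1 + exp(-0.8775)) = 0.7063
P = 0.18 + (1 - 0.18) * 0.7063
P = 0.7592

0.7592


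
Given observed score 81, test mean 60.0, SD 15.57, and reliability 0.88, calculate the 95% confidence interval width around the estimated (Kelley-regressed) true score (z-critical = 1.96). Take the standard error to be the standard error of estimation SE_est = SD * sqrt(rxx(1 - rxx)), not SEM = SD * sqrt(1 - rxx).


True score estimate = 0.88*81 + 0.12*60.0 = 78.48
SE_est = SD * sqrt(rxx * (1 - rxx)) = 15.57 * sqrt(0.88 * 0.12) = 15.57 * sqrt(0.1056) = 5.059651
CI = T_est +/- z * SE_est, so width = 2 * z * SE_est = 2 * 1.96 * 5.059651
Width = 19.8338

19.8338


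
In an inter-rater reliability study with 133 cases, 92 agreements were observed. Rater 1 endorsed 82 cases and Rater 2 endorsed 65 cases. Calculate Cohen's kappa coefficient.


P_o = 92/133 = 0.691729
P_e = (82*65 + 51*68) / 17689 = 0.497371
kappa = (P_o - P_e) / (1 - P_e)
kappa = (0.691729 - 0.497371) / (1 - 0.497371)
kappa = 0.3867

0.3867


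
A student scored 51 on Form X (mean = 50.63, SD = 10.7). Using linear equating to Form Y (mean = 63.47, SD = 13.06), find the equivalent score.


slope = SD_Y / SD_X = 13.06 / 10.7 ~ 1.2206
intercept = mean_Y - slope * mean_X = 63.47 - (13.06 / 10.7) * 50.63 ~ 1.673
Y = slope * X + intercept. To avoid rounding drift from the rounded slope/intercept, evaluate the equivalent form Y = mean_Y + SD_Y * (X - mean_X) / SD_X at full precision:
Y = 63.47 + 13.06 * (51 - 50.63) / 10.7
Y = 63.47 + 13.06 * 0.37 / 10.7
Y = 63.47 + 4.8322 / 10.7
Y = 63.47 + 0.4516
Y = 63.9216

63.9216
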